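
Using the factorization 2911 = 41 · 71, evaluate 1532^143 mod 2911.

1258

Mod 41: 1532 ≡ 15; by Fermat, exponent reduces to 143 mod 40 = 23; 15^23 ≡ 28 (mod 41).
Mod 71: 1532 ≡ 41; by Fermat, exponent reduces to 143 mod 70 = 3; 41^3 ≡ 51 (mod 71).
Combine by CRT: x ≡ 28 (mod 41), x ≡ 51 (mod 71) ⇒ x ≡ 1258 (mod 2911).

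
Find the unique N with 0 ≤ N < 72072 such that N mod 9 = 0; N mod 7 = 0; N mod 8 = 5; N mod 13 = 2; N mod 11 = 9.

62181

From N ≡ 0 (mod 9) write N = 0 + 9t. Substituting into N ≡ 0 (mod 7) gives 9t ≡ 0 (mod 7), and since 2⁻¹ ≡ 4 (mod 7), t ≡ 0. Hence N ≡ 0 + 9·0 = 0 (mod 63).
From N ≡ 0 (mod 63) write N = 0 + 63t. Substituting into N ≡ 5 (mod 8) gives 63t ≡ 5 (mod 8), and since 7⁻¹ ≡ 7 (mod 8), t ≡ 3. Hence N ≡ 0 + 63·3 = 189 (mod 504).
From N ≡ 189 (mod 504) write N = 189 + 504t. Substituting into N ≡ 2 (mod 13) gives 504t ≡ 8 (mod 13), and since 10⁻¹ ≡ 4 (mod 13), t ≡ 6. Hence N ≡ 189 + 504·6 = 3213 (mod 6552).
From N ≡ 3213 (mod 6552) write N = 3213 + 6552t. Substituting into N ≡ 9 (mod 11) gives 6552t ≡ 8 (mod 11), and since 7⁻¹ ≡ 8 (mod 11), t ≡ 9. Hence N ≡ 3213 + 6552·9 = 62181 (mod 72072).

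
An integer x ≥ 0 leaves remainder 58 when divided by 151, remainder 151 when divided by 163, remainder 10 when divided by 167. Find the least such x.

From x ≡ 58 (mod 151) write x = 58 + 151t. Substituting into x ≡ 151 (mod 163) gives 151t ≡ 93 (mod 163), and since 151⁻¹ ≡ 95 (mod 163), t ≡ 33. Hence x ≡ 58 + 151·33 = 5041 (mod 24613).
From x ≡ 5041 (mod 24613) write x = 5041 + 24613t. Substituting into x ≡ 10 (mod 167) gives 24613t ≡ 146 (mod 167), and since 64⁻¹ ≡ 107 (mod 167), t ≡ 91. Hence x ≡ 5041 + 24613·91 = 2244824 (mod 4110371).

2244824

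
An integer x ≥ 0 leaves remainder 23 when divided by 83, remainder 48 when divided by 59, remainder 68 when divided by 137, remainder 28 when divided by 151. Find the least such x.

The moduli are pairwise coprime; N = 83·59·137·151 = 101304239.
N/83 = 1220533; 1220533 ≡ 18 (mod 83); 18·60 ≡ 1, so inverse 60.
N/59 = 1717021; 1717021 ≡ 3 (mod 59); 3·20 ≡ 1, so inverse 20.
N/137 = 739447; 739447 ≡ 58 (mod 137); 58·26 ≡ 1, so inverse 26.
N/151 = 670889; 670889 ≡ 147 (mod 151); 147·113 ≡ 1, so inverse 113.
x ≡ 23·1220533·60 + 48·1717021·20 + 68·739447·26 + 28·670889·113 = 6762710792.
6762710792 mod 101304239 = 76631018.

76631018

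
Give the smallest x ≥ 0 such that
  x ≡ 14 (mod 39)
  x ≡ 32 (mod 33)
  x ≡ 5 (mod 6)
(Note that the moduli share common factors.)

Combine the congruences pairwise.
gcd(39, 33) = 3 and 3 | (32 − 14), so the pair is consistent; merging gives x ≡ 131 (mod 429), where 429 = lcm(39, 33).
gcd(429, 6) = 3 and 3 | (5 − 131), so the pair is consistent; merging gives x ≡ 131 (mod 858), where 858 = lcm(429, 6).
The solution is unique modulo lcm(39, 33, 6) = 858.

131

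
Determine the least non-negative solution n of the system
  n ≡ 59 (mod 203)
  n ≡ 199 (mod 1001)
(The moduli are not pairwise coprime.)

10209

Combine the congruences pairwise.
gcd(203, 1001) = 7 and 7 | (199 − 59), so the pair is consistent; merging gives n ≡ 10209 (mod 29029), where 29029 = lcm(203, 1001).
The solution is unique modulo lcm(203, 1001) = 29029.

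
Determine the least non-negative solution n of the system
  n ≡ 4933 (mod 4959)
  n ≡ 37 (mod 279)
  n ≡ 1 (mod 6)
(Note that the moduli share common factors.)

Combine the congruences pairwise.
gcd(4959, 279) = 9 and 9 | (37 − 4933), so the pair is consistent; merging gives n ≡ 148744 (mod 153729), where 153729 = lcm(4959, 279).
gcd(153729, 6) = 3 and 3 | (1 − 148744), so the pair is consistent; merging gives n ≡ 302473 (mod 307458), where 307458 = lcm(153729, 6).
The solution is unique modulo lcm(4959, 279, 6) = 307458.

302473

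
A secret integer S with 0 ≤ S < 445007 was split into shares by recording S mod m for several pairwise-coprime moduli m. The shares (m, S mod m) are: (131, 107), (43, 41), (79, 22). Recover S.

The moduli are pairwise coprime; N = 131·43·79 = 445007.
N/131 = 3397; 3397 ≡ 122 (mod 131); 122·29 ≡ 1, so inverse 29.
N/43 = 10349; 10349 ≡ 29 (mod 43); 29·3 ≡ 1, so inverse 3.
N/79 = 5633; 5633 ≡ 24 (mod 79); 24·56 ≡ 1, so inverse 56.
S ≡ 107·3397·29 + 41·10349·3 + 22·5633·56 = 18753674.
18753674 mod 445007 = 63380.

63380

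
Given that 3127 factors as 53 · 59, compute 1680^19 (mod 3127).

Mod 53: 1680 ≡ 37; 37^19 ≡ 40 (mod 53).
Mod 59: 1680 ≡ 28; 28^19 ≡ 51 (mod 59).
Combine by CRT: x ≡ 40 (mod 53), x ≡ 51 (mod 59) ⇒ x ≡ 464 (mod 3127).

464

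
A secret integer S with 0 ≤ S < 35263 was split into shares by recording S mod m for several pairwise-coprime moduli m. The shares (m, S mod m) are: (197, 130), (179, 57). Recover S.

From S ≡ 130 (mod 197) write S = 130 + 197t. Substituting into S ≡ 57 (mod 179) gives 197t ≡ 106 (mod 179), and since 18⁻¹ ≡ 10 (mod 179), t ≡ 165. Hence S ≡ 130 + 197·165 = 32635 (mod 35263).

32635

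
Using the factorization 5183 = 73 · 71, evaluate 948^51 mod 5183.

948

Mod 73: 948 ≡ 72; 72^51 ≡ 72 (mod 73).
Mod 71: 948 ≡ 25; 25^51 ≡ 25 (mod 71).
Combine by CRT: x ≡ 72 (mod 73), x ≡ 25 (mod 71) ⇒ x ≡ 948 (mod 5183).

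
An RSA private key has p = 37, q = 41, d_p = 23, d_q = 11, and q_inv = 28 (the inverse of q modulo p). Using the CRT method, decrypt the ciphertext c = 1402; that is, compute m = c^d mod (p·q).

197

m₁ = c^(d_p) mod p: c ≡ 33 (mod 37), and 33^23 mod 37 = 12.
m₂ = c^(d_q) mod q: c ≡ 8 (mod 41), and 8^11 mod 41 = 33.
h = q_inv·(m₁ − m₂) mod p = 28·(12 − 33) mod 37 = 4.
m = m₂ + h·q = 33 + 4·41 = 197.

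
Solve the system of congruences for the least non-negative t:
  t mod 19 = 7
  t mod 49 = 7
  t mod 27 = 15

10248

From t ≡ 7 (mod 19) write t = 7 + 19s. Substituting into t ≡ 7 (mod 49) gives 19s ≡ 0 (mod 49), and since 19⁻¹ ≡ 31 (mod 49), s ≡ 0. Hence t ≡ 7 + 19·0 = 7 (mod 931).
From t ≡ 7 (mod 931) write t = 7 + 931s. Substituting into t ≡ 15 (mod 27) gives 931s ≡ 8 (mod 27), and since 13⁻¹ ≡ 25 (mod 27), s ≡ 11. Hence t ≡ 7 + 931·11 = 10248 (mod 25137).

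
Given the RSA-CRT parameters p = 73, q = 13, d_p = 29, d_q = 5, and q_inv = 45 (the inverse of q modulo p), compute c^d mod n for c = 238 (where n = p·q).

m₁ = c^(d_p) mod p: c ≡ 19 (mod 73), and 19^29 mod 73 = 38.
m₂ = c^(d_q) mod q: c ≡ 4 (mod 13), and 4^5 mod 13 = 10.
h = q_inv·(m₁ − m₂) mod p = 45·(38 − 10) mod 73 = 19.
m = m₂ + h·q = 10 + 19·13 = 257.

257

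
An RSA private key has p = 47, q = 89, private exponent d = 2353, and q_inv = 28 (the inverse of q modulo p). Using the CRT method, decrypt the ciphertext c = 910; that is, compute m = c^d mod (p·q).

d_p = d mod (p−1) = 2353 mod 46 = 7; d_q = d mod (q−1) = 65.
m₁ = c^(d_p) mod p: c ≡ 17 (mod 47), and 17^7 mod 47 = 3.
m₂ = c^(d_q) mod q: c ≡ 20 (mod 89), and 20^65 mod 89 = 40.
h = q_inv·(m₁ − m₂) mod p = 28·(3 − 40) mod 47 = 45.
m = m₂ + h·q = 40 + 45·89 = 4045.

4045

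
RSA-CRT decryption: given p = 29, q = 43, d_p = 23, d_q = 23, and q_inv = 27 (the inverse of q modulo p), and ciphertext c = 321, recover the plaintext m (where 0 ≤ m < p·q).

503

m₁ = c^(d_p) mod p: c ≡ 2 (mod 29), and 2^23 mod 29 = 10.
m₂ = c^(d_q) mod q: c ≡ 20 (mod 43), and 20^23 mod 43 = 30.
h = q_inv·(m₁ − m₂) mod p = 27·(10 − 30) mod 29 = 11.
m = m₂ + h·q = 30 + 11·43 = 503.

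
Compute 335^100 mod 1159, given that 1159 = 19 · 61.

596

Mod 19: 335 ≡ 12; by Fermat, exponent reduces to 100 mod 18 = 10; 12^10 ≡ 7 (mod 19).
Mod 61: 335 ≡ 30; by Fermat, exponent reduces to 100 mod 60 = 40; 30^40 ≡ 47 (mod 61).
Combine by CRT: x ≡ 7 (mod 19), x ≡ 47 (mod 61) ⇒ x ≡ 596 (mod 1159).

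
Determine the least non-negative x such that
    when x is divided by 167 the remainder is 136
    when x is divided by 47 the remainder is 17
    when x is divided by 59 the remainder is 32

124050

The moduli are pairwise coprime; N = 167·47·59 = 463091.
N/167 = 2773; 2773 ≡ 101 (mod 167); 101·43 ≡ 1, so inverse 43.
N/47 = 9853; 9853 ≡ 30 (mod 47); 30·11 ≡ 1, so inverse 11.
N/59 = 7849; 7849 ≡ 2 (mod 59); 2·30 ≡ 1, so inverse 30.
x ≡ 136·2773·43 + 17·9853·11 + 32·7849·30 = 25594055.
25594055 mod 463091 = 124050.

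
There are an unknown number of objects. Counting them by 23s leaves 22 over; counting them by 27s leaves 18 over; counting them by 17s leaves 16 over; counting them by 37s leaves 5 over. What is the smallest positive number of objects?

301851

From N ≡ 22 (mod 23) write N = 22 + 23t. Substituting into N ≡ 18 (mod 27) gives 23t ≡ 23 (mod 27), and since 23⁻¹ ≡ 20 (mod 27), t ≡ 1. Hence N ≡ 22 + 23·1 = 45 (mod 621).
From N ≡ 45 (mod 621) write N = 45 + 621t. Substituting into N ≡ 16 (mod 17) gives 621t ≡ 5 (mod 17), and since 9⁻¹ ≡ 2 (mod 17), t ≡ 10. Hence N ≡ 45 + 621·10 = 6255 (mod 10557).
From N ≡ 6255 (mod 10557) write N = 6255 + 10557t. Substituting into N ≡ 5 (mod 37) gives 10557t ≡ 3 (mod 37), and since 12⁻¹ ≡ 34 (mod 37), t ≡ 28. Hence N ≡ 6255 + 10557·28 = 301851 (mod 390609).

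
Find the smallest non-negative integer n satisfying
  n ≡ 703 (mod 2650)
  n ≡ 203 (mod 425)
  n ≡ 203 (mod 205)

Combine the congruences pairwise.
gcd(2650, 425) = 25 and 25 | (203 − 703), so the pair is consistent; merging gives n ≡ 32503 (mod 45050), where 45050 = lcm(2650, 425).
gcd(45050, 205) = 5 and 5 | (203 − 32503), so the pair is consistent; merging gives n ≡ 1429053 (mod 1847050), where 1847050 = lcm(45050, 205).
The solution is unique modulo lcm(2650, 425, 205) = 1847050.

1429053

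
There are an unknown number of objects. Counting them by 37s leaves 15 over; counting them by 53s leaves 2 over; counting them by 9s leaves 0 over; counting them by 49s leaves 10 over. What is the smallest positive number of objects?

From N ≡ 15 (mod 37) write N = 15 + 37t. Substituting into N ≡ 2 (mod 53) gives 37t ≡ 40 (mod 53), and since 37⁻¹ ≡ 43 (mod 53), t ≡ 24. Hence N ≡ 15 + 37·24 = 903 (mod 1961).
From N ≡ 903 (mod 1961) write N = 903 + 1961t. Substituting into N ≡ 0 (mod 9) gives 1961t ≡ 6 (mod 9), and since 8⁻¹ ≡ 8 (mod 9), t ≡ 3. Hence N ≡ 903 + 1961·3 = 6786 (mod 17649).
From N ≡ 6786 (mod 17649) write N = 6786 + 17649t. Substituting into N ≡ 10 (mod 49) gives 17649t ≡ 35 (mod 49), and since 9⁻¹ ≡ 11 (mod 49), t ≡ 42. Hence N ≡ 6786 + 17649·42 = 748044 (mod 864801).

748044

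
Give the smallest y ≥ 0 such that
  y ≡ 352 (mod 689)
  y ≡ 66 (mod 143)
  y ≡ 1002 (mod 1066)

318670

gcd(689, 143) = 13 and 13 | (66 − 352), so the pair is consistent; merging gives y ≡ 352 (mod 7579), where 7579 = lcm(689, 143).
gcd(7579, 1066) = 13 and 13 | (1002 − 352), so the pair is consistent; merging gives y ≡ 318670 (mod 621478), where 621478 = lcm(7579, 1066).
The solution is unique modulo lcm(689, 143, 1066) = 621478.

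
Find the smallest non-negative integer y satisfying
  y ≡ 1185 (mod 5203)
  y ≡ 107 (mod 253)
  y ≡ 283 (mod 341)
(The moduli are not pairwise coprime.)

2972098

gcd(5203, 253) = 11 and 11 | (107 − 1185), so the pair is consistent; merging gives y ≡ 100042 (mod 119669), where 119669 = lcm(5203, 253).
gcd(119669, 341) = 11 and 11 | (283 − 100042), so the pair is consistent; merging gives y ≡ 2972098 (mod 3709739), where 3709739 = lcm(119669, 341).
The solution is unique modulo lcm(5203, 253, 341) = 3709739.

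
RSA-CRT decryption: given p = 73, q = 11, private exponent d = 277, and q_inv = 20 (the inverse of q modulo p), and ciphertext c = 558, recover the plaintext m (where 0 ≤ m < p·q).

d_p = d mod (p−1) = 277 mod 72 = 61; d_q = d mod (q−1) = 7.
m₁ = c^(d_p) mod p: c ≡ 47 (mod 73), and 47^61 mod 73 = 62.
m₂ = c^(d_q) mod q: c ≡ 8 (mod 11), and 8^7 mod 11 = 2.
h = q_inv·(m₁ − m₂) mod p = 20·(62 − 2) mod 73 = 32.
m = m₂ + h·q = 2 + 32·11 = 354.

354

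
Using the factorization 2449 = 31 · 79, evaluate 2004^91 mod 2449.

609

Mod 31: 2004 ≡ 20; by Fermat, exponent reduces to 91 mod 30 = 1; 20^1 ≡ 20 (mod 31).
Mod 79: 2004 ≡ 29; by Fermat, exponent reduces to 91 mod 78 = 13; 29^13 ≡ 56 (mod 79).
Combine by CRT: x ≡ 20 (mod 31), x ≡ 56 (mod 79) ⇒ x ≡ 609 (mod 2449).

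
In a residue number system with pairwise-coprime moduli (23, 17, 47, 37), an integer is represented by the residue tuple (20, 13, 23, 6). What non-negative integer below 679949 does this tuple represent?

596594

The moduli are pairwise coprime; N = 23·17·47·37 = 679949.
N/23 = 29563; 29563 ≡ 8 (mod 23); 8·3 ≡ 1, so inverse 3.
N/17 = 39997; 39997 ≡ 13 (mod 17); 13·4 ≡ 1, so inverse 4.
N/47 = 14467; 14467 ≡ 38 (mod 47); 38·26 ≡ 1, so inverse 26.
N/37 = 18377; 18377 ≡ 25 (mod 37); 25·3 ≡ 1, so inverse 3.
x ≡ 20·29563·3 + 13·39997·4 + 23·14467·26 + 6·18377·3 = 12835676.
12835676 mod 679949 = 596594.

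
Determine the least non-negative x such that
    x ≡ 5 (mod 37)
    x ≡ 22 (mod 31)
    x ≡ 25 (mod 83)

The moduli are pairwise coprime; N = 37·31·83 = 95201.
N/37 = 2573; 2573 ≡ 20 (mod 37); 20·13 ≡ 1, so inverse 13.
N/31 = 3071; 3071 ≡ 2 (mod 31); 2·16 ≡ 1, so inverse 16.
N/83 = 1147; 1147 ≡ 68 (mod 83); 68·11 ≡ 1, so inverse 11.
x ≡ 5·2573·13 + 22·3071·16 + 25·1147·11 = 1563662.
1563662 mod 95201 = 40446.

40446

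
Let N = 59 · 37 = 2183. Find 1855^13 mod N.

420

Mod 59: 1855 ≡ 26; 26^13 ≡ 7 (mod 59).
Mod 37: 1855 ≡ 5; 5^13 ≡ 13 (mod 37).
Combine by CRT: x ≡ 7 (mod 59), x ≡ 13 (mod 37) ⇒ x ≡ 420 (mod 2183).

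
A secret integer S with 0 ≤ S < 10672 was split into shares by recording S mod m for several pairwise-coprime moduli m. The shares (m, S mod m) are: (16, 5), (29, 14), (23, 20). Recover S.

9381

The moduli are pairwise coprime; N = 16·29·23 = 10672.
N/16 = 667; 667 ≡ 11 (mod 16); 11·3 ≡ 1, so inverse 3.
N/29 = 368; 368 ≡ 20 (mod 29); 20·16 ≡ 1, so inverse 16.
N/23 = 464; 464 ≡ 4 (mod 23); 4·6 ≡ 1, so inverse 6.
S ≡ 5·667·3 + 14·368·16 + 20·464·6 = 148117.
148117 mod 10672 = 9381.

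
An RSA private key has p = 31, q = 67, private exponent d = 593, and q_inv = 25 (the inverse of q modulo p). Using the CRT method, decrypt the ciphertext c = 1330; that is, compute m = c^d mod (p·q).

d_p = d mod (p−1) = 593 mod 30 = 23; d_q = d mod (q−1) = 65.
m₁ = c^(d_p) mod p: c ≡ 28 (mod 31), and 28^23 mod 31 = 20.
m₂ = c^(d_q) mod q: c ≡ 57 (mod 67), and 57^65 mod 67 = 20.
h = q_inv·(m₁ − m₂) mod p = 25·(20 − 20) mod 31 = 0.
m = m₂ + h·q = 20 + 0·67 = 20.

20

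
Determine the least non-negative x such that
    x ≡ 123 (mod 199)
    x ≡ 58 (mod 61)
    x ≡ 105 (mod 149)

1471927

The moduli are pairwise coprime; N = 199·61·149 = 1808711.
N/199 = 9089; 9089 ≡ 134 (mod 199); 134·150 ≡ 1, so inverse 150.
N/61 = 29651; 29651 ≡ 5 (mod 61); 5·49 ≡ 1, so inverse 49.
N/149 = 12139; 12139 ≡ 70 (mod 149); 70·66 ≡ 1, so inverse 66.
x ≡ 123·9089·150 + 58·29651·49 + 105·12139·66 = 336083462.
336083462 mod 1808711 = 1471927.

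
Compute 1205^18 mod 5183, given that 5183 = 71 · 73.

Mod 71: 1205 ≡ 69; 69^18 ≡ 12 (mod 71).
Mod 73: 1205 ≡ 37; 37^18 ≡ 1 (mod 73).
Combine by CRT: x ≡ 12 (mod 71), x ≡ 1 (mod 73) ⇒ x ≡ 2994 (mod 5183).

2994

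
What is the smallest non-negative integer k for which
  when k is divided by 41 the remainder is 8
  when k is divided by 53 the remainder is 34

From k ≡ 8 (mod 41) write k = 8 + 41t. Substituting into k ≡ 34 (mod 53) gives 41t ≡ 26 (mod 53), and since 41⁻¹ ≡ 22 (mod 53), t ≡ 42. Hence k ≡ 8 + 41·42 = 1730 (mod 2173).

1730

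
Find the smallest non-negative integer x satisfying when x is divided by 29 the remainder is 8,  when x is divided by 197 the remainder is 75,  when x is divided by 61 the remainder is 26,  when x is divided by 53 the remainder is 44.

17153653

The moduli are pairwise coprime; N = 29·197·61·53 = 18470129.
N/29 = 636901; 636901 ≡ 3 (mod 29); 3·10 ≡ 1, so inverse 10.
N/197 = 93757; 93757 ≡ 182 (mod 197); 182·105 ≡ 1, so inverse 105.
N/61 = 302789; 302789 ≡ 46 (mod 61); 46·4 ≡ 1, so inverse 4.
N/53 = 348493; 348493 ≡ 18 (mod 53); 18·3 ≡ 1, so inverse 3.
x ≡ 8·636901·10 + 75·93757·105 + 26·302789·4 + 44·348493·3 = 866779587.
866779587 mod 18470129 = 17153653.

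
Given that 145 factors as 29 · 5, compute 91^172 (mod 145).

111

Mod 29: 91 ≡ 4; by Fermat, exponent reduces to 172 mod 28 = 4; 4^4 ≡ 24 (mod 29).
Mod 5: 91 ≡ 1; since 4 | 172, by Fermat 1^172 ≡ 1 (mod 5).
Combine by CRT: x ≡ 24 (mod 29), x ≡ 1 (mod 5) ⇒ x ≡ 111 (mod 145).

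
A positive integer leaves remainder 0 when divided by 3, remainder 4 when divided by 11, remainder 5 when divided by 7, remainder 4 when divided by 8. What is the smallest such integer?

The moduli are pairwise coprime; N = 3·11·7·8 = 1848.
N/3 = 616; 616 ≡ 1 (mod 3), inverse 1.
N/11 = 168; 168 ≡ 3 (mod 11); 3·4 ≡ 1, so inverse 4.
N/7 = 264; 264 ≡ 5 (mod 7); 5·3 ≡ 1, so inverse 3.
N/8 = 231; 231 ≡ 7 (mod 8); 7·7 ≡ 1, so inverse 7.
a ≡ 0·616·1 + 4·168·4 + 5·264·3 + 4·231·7 = 13116.
13116 mod 1848 = 180.

180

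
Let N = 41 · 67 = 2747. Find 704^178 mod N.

1768

Mod 41: 704 ≡ 7; by Fermat, exponent reduces to 178 mod 40 = 18; 7^18 ≡ 5 (mod 41).
Mod 67: 704 ≡ 34; by Fermat, exponent reduces to 178 mod 66 = 46; 34^46 ≡ 26 (mod 67).
Combine by CRT: x ≡ 5 (mod 41), x ≡ 26 (mod 67) ⇒ x ≡ 1768 (mod 2747).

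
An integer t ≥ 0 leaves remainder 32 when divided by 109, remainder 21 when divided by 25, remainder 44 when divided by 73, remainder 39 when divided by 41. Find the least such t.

6084521

Combine the congruences pairwise.
From t ≡ 32 (mod 109) write t = 32 + 109s. Substituting into t ≡ 21 (mod 25) gives 109s ≡ 14 (mod 25), and since 9⁻¹ ≡ 14 (mod 25), s ≡ 21. Hence t ≡ 32 + 109·21 = 2321 (mod 2725).
From t ≡ 2321 (mod 2725) write t = 2321 + 2725s. Substituting into t ≡ 44 (mod 73) gives 2725s ≡ 59 (mod 73), and since 24⁻¹ ≡ 70 (mod 73), s ≡ 42. Hence t ≡ 2321 + 2725·42 = 116771 (mod 198925).
From t ≡ 116771 (mod 198925) write t = 116771 + 198925s. Substituting into t ≡ 39 (mod 41) gives 198925s ≡ 36 (mod 41), and since 34⁻¹ ≡ 35 (mod 41), s ≡ 30. Hence t ≡ 116771 + 198925·30 = 6084521 (mod 8155925).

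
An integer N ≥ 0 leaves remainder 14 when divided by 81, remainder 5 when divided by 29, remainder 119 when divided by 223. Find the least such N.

466412

The moduli are pairwise coprime; M = 81·29·223 = 523827.
M/81 = 6467; 6467 ≡ 68 (mod 81); 68·56 ≡ 1, so inverse 56.
M/29 = 18063; 18063 ≡ 25 (mod 29); 25·7 ≡ 1, so inverse 7.
M/223 = 2349; 2349 ≡ 119 (mod 223); 119·15 ≡ 1, so inverse 15.
N ≡ 14·6467·56 + 5·18063·7 + 119·2349·15 = 9895298.
9895298 mod 523827 = 466412.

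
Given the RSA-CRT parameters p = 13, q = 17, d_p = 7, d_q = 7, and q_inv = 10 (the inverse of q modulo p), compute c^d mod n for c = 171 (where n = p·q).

m₁ = c^(d_p) mod p: c ≡ 2 (mod 13), and 2^7 mod 13 = 11.
m₂ = c^(d_q) mod q: c ≡ 1 (mod 17), and 1^7 mod 17 = 1.
h = q_inv·(m₁ − m₂) mod p = 10·(11 − 1) mod 13 = 9.
m = m₂ + h·q = 1 + 9·17 = 154.

154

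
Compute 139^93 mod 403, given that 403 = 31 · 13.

27

Mod 31: 139 ≡ 15; by Fermat, exponent reduces to 93 mod 30 = 3; 15^3 ≡ 27 (mod 31).
Mod 13: 139 ≡ 9; by Fermat, exponent reduces to 93 mod 12 = 9; 9^9 ≡ 1 (mod 13).
Combine by CRT: x ≡ 27 (mod 31), x ≡ 1 (mod 13) ⇒ x ≡ 27 (mod 403).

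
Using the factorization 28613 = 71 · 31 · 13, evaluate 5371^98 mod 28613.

1070

Mod 71: 5371 ≡ 46; by Fermat, exponent reduces to 98 mod 70 = 28; 46^28 ≡ 5 (mod 71).
Mod 31: 5371 ≡ 8; by Fermat, exponent reduces to 98 mod 30 = 8; 8^8 ≡ 16 (mod 31).
Mod 13: 5371 ≡ 2; by Fermat, exponent reduces to 98 mod 12 = 2; 2^2 ≡ 4 (mod 13).
Combine by CRT: x ≡ 5 (mod 71), x ≡ 16 (mod 31), x ≡ 4 (mod 13) ⇒ x ≡ 1070 (mod 28613).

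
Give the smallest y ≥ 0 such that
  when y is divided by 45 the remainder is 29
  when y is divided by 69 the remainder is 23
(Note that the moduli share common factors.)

gcd(45, 69) = 3 and 3 | (23 − 29), so the pair is consistent; merging gives y ≡ 299 (mod 1035), where 1035 = lcm(45, 69).
The solution is unique modulo lcm(45, 69) = 1035.

299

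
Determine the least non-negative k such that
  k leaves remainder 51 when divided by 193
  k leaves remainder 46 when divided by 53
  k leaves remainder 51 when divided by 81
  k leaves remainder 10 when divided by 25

The moduli are pairwise coprime; N = 193·53·81·25 = 20713725.
N/193 = 107325; 107325 ≡ 17 (mod 193); 17·159 ≡ 1, so inverse 159.
N/53 = 390825; 390825 ≡ 3 (mod 53); 3·18 ≡ 1, so inverse 18.
N/81 = 255725; 255725 ≡ 8 (mod 81); 8·71 ≡ 1, so inverse 71.
N/25 = 828549; 828549 ≡ 24 (mod 25); 24·24 ≡ 1, so inverse 24.
k ≡ 51·107325·159 + 46·390825·18 + 51·255725·71 + 10·828549·24 = 2318733510.
2318733510 mod 20713725 = 19510035.

19510035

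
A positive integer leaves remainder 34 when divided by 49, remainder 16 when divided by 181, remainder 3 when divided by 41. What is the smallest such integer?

From a ≡ 34 (mod 49) write a = 34 + 49t. Substituting into a ≡ 16 (mod 181) gives 49t ≡ 163 (mod 181), and since 49⁻¹ ≡ 133 (mod 181), t ≡ 140. Hence a ≡ 34 + 49·140 = 6894 (mod 8869).
From a ≡ 6894 (mod 8869) write a = 6894 + 8869t. Substituting into a ≡ 3 (mod 41) gives 8869t ≡ 38 (mod 41), and since 13⁻¹ ≡ 19 (mod 41), t ≡ 25. Hence a ≡ 6894 + 8869·25 = 228619 (mod 363629).

228619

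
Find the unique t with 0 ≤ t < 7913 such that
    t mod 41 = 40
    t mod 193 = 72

5862

Combine the congruences pairwise.
From t ≡ 40 (mod 41) write t = 40 + 41s. Substituting into t ≡ 72 (mod 193) gives 41s ≡ 32 (mod 193), and since 41⁻¹ ≡ 113 (mod 193), s ≡ 142. Hence t ≡ 40 + 41·142 = 5862 (mod 7913).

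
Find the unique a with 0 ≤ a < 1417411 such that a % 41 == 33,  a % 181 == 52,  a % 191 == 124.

The moduli are pairwise coprime; N = 41·181·191 = 1417411.
N/41 = 34571; 34571 ≡ 8 (mod 41); 8·36 ≡ 1, so inverse 36.
N/181 = 7831; 7831 ≡ 48 (mod 181); 48·132 ≡ 1, so inverse 132.
N/191 = 7421; 7421 ≡ 163 (mod 191); 163·75 ≡ 1, so inverse 75.
a ≡ 33·34571·36 + 52·7831·132 + 124·7421·75 = 163837632.
163837632 mod 1417411 = 835367.

835367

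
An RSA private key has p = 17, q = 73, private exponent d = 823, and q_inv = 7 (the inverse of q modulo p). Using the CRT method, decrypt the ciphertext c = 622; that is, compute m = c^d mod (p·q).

d_p = d mod (p−1) = 823 mod 16 = 7; d_q = d mod (q−1) = 31.
m₁ = c^(d_p) mod p: c ≡ 10 (mod 17), and 10^7 mod 17 = 5.
m₂ = c^(d_q) mod q: c ≡ 38 (mod 73), and 38^31 mod 73 = 50.
h = q_inv·(m₁ − m₂) mod p = 7·(5 − 50) mod 17 = 8.
m = m₂ + h·q = 50 + 8·73 = 634.

634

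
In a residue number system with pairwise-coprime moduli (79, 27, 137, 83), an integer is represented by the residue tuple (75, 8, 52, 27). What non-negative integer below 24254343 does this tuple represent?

The moduli are pairwise coprime; N = 79·27·137·83 = 24254343.
N/79 = 307017; 307017 ≡ 23 (mod 79); 23·55 ≡ 1, so inverse 55.
N/27 = 898309; 898309 ≡ 19 (mod 27); 19·10 ≡ 1, so inverse 10.
N/137 = 177039; 177039 ≡ 35 (mod 137); 35·47 ≡ 1, so inverse 47.
N/83 = 292221; 292221 ≡ 61 (mod 83); 61·49 ≡ 1, so inverse 49.
x ≡ 75·307017·55 + 8·898309·10 + 52·177039·47 + 27·292221·49 = 2157601544.
2157601544 mod 24254343 = 23219360.

23219360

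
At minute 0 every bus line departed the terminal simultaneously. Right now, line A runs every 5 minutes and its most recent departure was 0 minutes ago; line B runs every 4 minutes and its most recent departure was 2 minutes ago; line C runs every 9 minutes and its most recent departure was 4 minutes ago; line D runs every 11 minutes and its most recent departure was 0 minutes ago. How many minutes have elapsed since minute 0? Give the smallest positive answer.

1210

From t ≡ 0 (mod 5) write t = 0 + 5s. Substituting into t ≡ 2 (mod 4) gives 5s ≡ 2 (mod 4), and since 1⁻¹ ≡ 1 (mod 4), s ≡ 2. Hence t ≡ 0 + 5·2 = 10 (mod 20).
From t ≡ 10 (mod 20) write t = 10 + 20s. Substituting into t ≡ 4 (mod 9) gives 20s ≡ 3 (mod 9), and since 2⁻¹ ≡ 5 (mod 9), s ≡ 6. Hence t ≡ 10 + 20·6 = 130 (mod 180).
From t ≡ 130 (mod 180) write t = 130 + 180s. Substituting into t ≡ 0 (mod 11) gives 180s ≡ 2 (mod 11), and since 4⁻¹ ≡ 3 (mod 11), s ≡ 6. Hence t ≡ 130 + 180·6 = 1210 (mod 1980).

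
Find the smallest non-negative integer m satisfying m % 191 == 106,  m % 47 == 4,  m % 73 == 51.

From m ≡ 106 (mod 191) write m = 106 + 191t. Substituting into m ≡ 4 (mod 47) gives 191t ≡ 39 (mod 47), and since 3⁻¹ ≡ 16 (mod 47), t ≡ 13. Hence m ≡ 106 + 191·13 = 2589 (mod 8977).
From m ≡ 2589 (mod 8977) write m = 2589 + 8977t. Substituting into m ≡ 51 (mod 73) gives 8977t ≡ 17 (mod 73), and since 71⁻¹ ≡ 36 (mod 73), t ≡ 28. Hence m ≡ 2589 + 8977·28 = 253945 (mod 655321).

253945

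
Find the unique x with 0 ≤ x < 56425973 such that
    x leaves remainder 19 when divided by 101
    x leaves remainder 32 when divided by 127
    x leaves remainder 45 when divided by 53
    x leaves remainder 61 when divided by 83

The moduli are pairwise coprime; N = 101·127·53·83 = 56425973.
N/101 = 558673; 558673 ≡ 42 (mod 101); 42·89 ≡ 1, so inverse 89.
N/127 = 444299; 444299 ≡ 53 (mod 127); 53·12 ≡ 1, so inverse 12.
N/53 = 1064641; 1064641 ≡ 30 (mod 53); 30·23 ≡ 1, so inverse 23.
N/83 = 679831; 679831 ≡ 61 (mod 83); 61·49 ≡ 1, so inverse 49.
x ≡ 19·558673·89 + 32·444299·12 + 45·1064641·23 + 61·679831·49 = 4249245153.
4249245153 mod 56425973 = 17297178.

17297178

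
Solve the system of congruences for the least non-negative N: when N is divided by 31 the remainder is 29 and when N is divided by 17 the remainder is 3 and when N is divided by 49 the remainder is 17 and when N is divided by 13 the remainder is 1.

37012

From N ≡ 29 (mod 31) write N = 29 + 31t. Substituting into N ≡ 3 (mod 17) gives 31t ≡ 8 (mod 17), and since 14⁻¹ ≡ 11 (mod 17), t ≡ 3. Hence N ≡ 29 + 31·3 = 122 (mod 527).
From N ≡ 122 (mod 527) write N = 122 + 527t. Substituting into N ≡ 17 (mod 49) gives 527t ≡ 42 (mod 49), and since 37⁻¹ ≡ 4 (mod 49), t ≡ 21. Hence N ≡ 122 + 527·21 = 11189 (mod 25823).
From N ≡ 11189 (mod 25823) write N = 11189 + 25823t. Substituting into N ≡ 1 (mod 13) gives 25823t ≡ 5 (mod 13), and since 5⁻¹ ≡ 8 (mod 13), t ≡ 1. Hence N ≡ 11189 + 25823·1 = 37012 (mod 335699).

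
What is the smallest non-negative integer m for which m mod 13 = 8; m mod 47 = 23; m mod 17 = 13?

The moduli are pairwise coprime; N = 13·47·17 = 10387.
N/13 = 799; 799 ≡ 6 (mod 13); 6·11 ≡ 1, so inverse 11.
N/47 = 221; 221 ≡ 33 (mod 47); 33·10 ≡ 1, so inverse 10.
N/17 = 611; 611 ≡ 16 (mod 17); 16·16 ≡ 1, so inverse 16.
m ≡ 8·799·11 + 23·221·10 + 13·611·16 = 248230.
248230 mod 10387 = 9329.

9329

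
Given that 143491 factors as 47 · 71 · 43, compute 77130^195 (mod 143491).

41129

Mod 47: 77130 ≡ 3; by Fermat, exponent reduces to 195 mod 46 = 11; 3^11 ≡ 4 (mod 47).
Mod 71: 77130 ≡ 24; by Fermat, exponent reduces to 195 mod 70 = 55; 24^55 ≡ 20 (mod 71).
Mod 43: 77130 ≡ 31; by Fermat, exponent reduces to 195 mod 42 = 27; 31^27 ≡ 21 (mod 43).
Combine by CRT: x ≡ 4 (mod 47), x ≡ 20 (mod 71), x ≡ 21 (mod 43) ⇒ x ≡ 41129 (mod 143491).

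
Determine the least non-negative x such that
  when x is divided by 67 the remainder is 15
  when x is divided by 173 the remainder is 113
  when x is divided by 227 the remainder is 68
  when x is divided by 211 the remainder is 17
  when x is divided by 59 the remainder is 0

7946402020

From x ≡ 15 (mod 67) write x = 15 + 67t. Substituting into x ≡ 113 (mod 173) gives 67t ≡ 98 (mod 173), and since 67⁻¹ ≡ 31 (mod 173), t ≡ 97. Hence x ≡ 15 + 67·97 = 6514 (mod 11591).
From x ≡ 6514 (mod 11591) write x = 6514 + 11591t. Substituting into x ≡ 68 (mod 227) gives 11591t ≡ 137 (mod 227), and since 14⁻¹ ≡ 146 (mod 227), t ≡ 26. Hence x ≡ 6514 + 11591·26 = 307880 (mod 2631157).
From x ≡ 307880 (mod 2631157) write x = 307880 + 2631157t. Substituting into x ≡ 17 (mod 211) gives 2631157t ≡ 197 (mod 211), and since 198⁻¹ ≡ 146 (mod 211), t ≡ 66. Hence x ≡ 307880 + 2631157·66 = 173964242 (mod 555174127).
From x ≡ 173964242 (mod 555174127) write x = 173964242 + 555174127t. Substituting into x ≡ 0 (mod 59) gives 555174127t ≡ 31 (mod 59), and since 57⁻¹ ≡ 29 (mod 59), t ≡ 14. Hence x ≡ 173964242 + 555174127·14 = 7946402020 (mod 32755273493).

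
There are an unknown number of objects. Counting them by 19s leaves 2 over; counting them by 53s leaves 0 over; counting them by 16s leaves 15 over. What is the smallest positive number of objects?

14575

The moduli are pairwise coprime; M = 19·53·16 = 16112.
M/19 = 848; 848 ≡ 12 (mod 19); 12·8 ≡ 1, so inverse 8.
M/53 = 304; 304 ≡ 39 (mod 53); 39·34 ≡ 1, so inverse 34.
M/16 = 1007; 1007 ≡ 15 (mod 16); 15·15 ≡ 1, so inverse 15.
N ≡ 2·848·8 + 0·304·34 + 15·1007·15 = 240143.
240143 mod 16112 = 14575.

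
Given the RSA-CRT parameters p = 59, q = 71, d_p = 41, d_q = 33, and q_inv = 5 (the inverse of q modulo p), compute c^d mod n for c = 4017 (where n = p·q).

m₁ = c^(d_p) mod p: c ≡ 5 (mod 59), and 5^41 mod 59 = 41.
m₂ = c^(d_q) mod q: c ≡ 41 (mod 71), and 41^33 mod 71 = 34.
h = q_inv·(m₁ − m₂) mod p = 5·(41 − 34) mod 59 = 35.
m = m₂ + h·q = 34 + 35·71 = 2519.

2519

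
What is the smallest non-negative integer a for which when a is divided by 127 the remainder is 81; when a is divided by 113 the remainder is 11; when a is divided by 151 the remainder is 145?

From a ≡ 81 (mod 127) write a = 81 + 127t. Substituting into a ≡ 11 (mod 113) gives 127t ≡ 43 (mod 113), and since 14⁻¹ ≡ 105 (mod 113), t ≡ 108. Hence a ≡ 81 + 127·108 = 13797 (mod 14351).
From a ≡ 13797 (mod 14351) write a = 13797 + 14351t. Substituting into a ≡ 145 (mod 151) gives 14351t ≡ 89 (mod 151), and since 6⁻¹ ≡ 126 (mod 151), t ≡ 40. Hence a ≡ 13797 + 14351·40 = 587837 (mod 2167001).

587837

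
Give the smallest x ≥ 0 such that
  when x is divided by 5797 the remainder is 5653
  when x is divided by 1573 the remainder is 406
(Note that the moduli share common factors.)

gcd(5797, 1573) = 11 and 11 | (406 − 5653), so the pair is consistent; merging gives x ≡ 730278 (mod 828971), where 828971 = lcm(5797, 1573).
The solution is unique modulo lcm(5797, 1573) = 828971.

730278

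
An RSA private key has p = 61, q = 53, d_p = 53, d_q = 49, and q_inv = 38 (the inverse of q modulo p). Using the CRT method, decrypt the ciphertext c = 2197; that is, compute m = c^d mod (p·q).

1160

m₁ = c^(d_p) mod p: c ≡ 1 (mod 61), and 1^53 mod 61 = 1.
m₂ = c^(d_q) mod q: c ≡ 24 (mod 53), and 24^49 mod 53 = 47.
h = q_inv·(m₁ − m₂) mod p = 38·(1 − 47) mod 61 = 21.
m = m₂ + h·q = 47 + 21·53 = 1160.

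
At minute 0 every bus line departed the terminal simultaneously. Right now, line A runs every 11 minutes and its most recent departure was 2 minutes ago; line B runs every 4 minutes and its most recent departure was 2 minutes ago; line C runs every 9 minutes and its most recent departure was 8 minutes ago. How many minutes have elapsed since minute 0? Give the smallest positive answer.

134

The moduli are pairwise coprime; N = 11·4·9 = 396.
N/11 = 36; 36 ≡ 3 (mod 11); 3·4 ≡ 1, so inverse 4.
N/4 = 99; 99 ≡ 3 (mod 4); 3·3 ≡ 1, so inverse 3.
N/9 = 44; 44 ≡ 8 (mod 9); 8·8 ≡ 1, so inverse 8.
t ≡ 2·36·4 + 2·99·3 + 8·44·8 = 3698.
3698 mod 396 = 134.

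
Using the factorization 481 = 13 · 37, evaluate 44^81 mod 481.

408

Mod 13: 44 ≡ 5; by Fermat, exponent reduces to 81 mod 12 = 9; 5^9 ≡ 5 (mod 13).
Mod 37: 44 ≡ 7; by Fermat, exponent reduces to 81 mod 36 = 9; 7^9 ≡ 1 (mod 37).
Combine by CRT: x ≡ 5 (mod 13), x ≡ 1 (mod 37) ⇒ x ≡ 408 (mod 481).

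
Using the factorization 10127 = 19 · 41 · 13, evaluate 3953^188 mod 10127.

Mod 19: 3953 ≡ 1; by Fermat, exponent reduces to 188 mod 18 = 8; 1^8 ≡ 1 (mod 19).
Mod 41: 3953 ≡ 17; by Fermat, exponent reduces to 188 mod 40 = 28; 17^28 ≡ 25 (mod 41).
Mod 13: 3953 ≡ 1; by Fermat, exponent reduces to 188 mod 12 = 8; 1^8 ≡ 1 (mod 13).
Combine by CRT: x ≡ 1 (mod 19), x ≡ 25 (mod 41), x ≡ 1 (mod 13) ⇒ x ≡ 5929 (mod 10127).

5929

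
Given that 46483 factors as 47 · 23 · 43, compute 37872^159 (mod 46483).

Mod 47: 37872 ≡ 37; by Fermat, exponent reduces to 159 mod 46 = 21; 37^21 ≡ 8 (mod 47).
Mod 23: 37872 ≡ 14; by Fermat, exponent reduces to 159 mod 22 = 5; 14^5 ≡ 15 (mod 23).
Mod 43: 37872 ≡ 32; by Fermat, exponent reduces to 159 mod 42 = 33; 32^33 ≡ 27 (mod 43).
Combine by CRT: x ≡ 8 (mod 47), x ≡ 15 (mod 23), x ≡ 27 (mod 43) ⇒ x ≡ 21957 (mod 46483).

21957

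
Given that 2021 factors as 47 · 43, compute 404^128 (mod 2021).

1751

Mod 47: 404 ≡ 28; by Fermat, exponent reduces to 128 mod 46 = 36; 28^36 ≡ 12 (mod 47).
Mod 43: 404 ≡ 17; by Fermat, exponent reduces to 128 mod 42 = 2; 17^2 ≡ 31 (mod 43).
Combine by CRT: x ≡ 12 (mod 47), x ≡ 31 (mod 43) ⇒ x ≡ 1751 (mod 2021).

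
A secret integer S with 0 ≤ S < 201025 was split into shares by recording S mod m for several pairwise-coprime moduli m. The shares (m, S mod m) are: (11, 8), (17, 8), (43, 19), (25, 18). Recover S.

159893

The moduli are pairwise coprime; N = 11·17·43·25 = 201025.
N/11 = 18275; 18275 ≡ 4 (mod 11); 4·3 ≡ 1, so inverse 3.
N/17 = 11825; 11825 ≡ 10 (mod 17); 10·12 ≡ 1, so inverse 12.
N/43 = 4675; 4675 ≡ 31 (mod 43); 31·25 ≡ 1, so inverse 25.
N/25 = 8041; 8041 ≡ 16 (mod 25); 16·11 ≡ 1, so inverse 11.
S ≡ 8·18275·3 + 8·11825·12 + 19·4675·25 + 18·8041·11 = 5386543.
5386543 mod 201025 = 159893.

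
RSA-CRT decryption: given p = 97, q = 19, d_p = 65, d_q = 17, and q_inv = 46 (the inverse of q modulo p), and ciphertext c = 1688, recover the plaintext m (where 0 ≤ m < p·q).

880

m₁ = c^(d_p) mod p: c ≡ 39 (mod 97), and 39^65 mod 97 = 7.
m₂ = c^(d_q) mod q: c ≡ 16 (mod 19), and 16^17 mod 19 = 6.
h = q_inv·(m₁ − m₂) mod p = 46·(7 − 6) mod 97 = 46.
m = m₂ + h·q = 6 + 46·19 = 880.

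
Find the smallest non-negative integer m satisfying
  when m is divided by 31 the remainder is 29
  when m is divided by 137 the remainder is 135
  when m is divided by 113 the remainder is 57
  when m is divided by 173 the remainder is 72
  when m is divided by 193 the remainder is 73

The moduli are pairwise coprime; N = 31·137·113·173·193 = 16023748379.
N/31 = 516895109; 516895109 ≡ 24 (mod 31); 24·22 ≡ 1, so inverse 22.
N/137 = 116961667; 116961667 ≡ 109 (mod 137); 109·44 ≡ 1, so inverse 44.
N/113 = 141803083; 141803083 ≡ 61 (mod 113); 61·63 ≡ 1, so inverse 63.
N/173 = 92622823; 92622823 ≡ 7 (mod 173); 7·99 ≡ 1, so inverse 99.
N/193 = 83024603; 83024603 ≡ 56 (mod 193); 56·162 ≡ 1, so inverse 162.
m ≡ 29·516895109·22 + 135·116961667·44 + 57·141803083·63 + 72·92622823·99 + 73·83024603·162 = 3175810689997.
3175810689997 mod 16023748379 = 3108510955.

3108510955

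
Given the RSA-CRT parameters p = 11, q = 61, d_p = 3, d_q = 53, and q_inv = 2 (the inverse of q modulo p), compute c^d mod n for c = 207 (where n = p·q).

267

m₁ = c^(d_p) mod p: c ≡ 9 (mod 11), and 9^3 mod 11 = 3.
m₂ = c^(d_q) mod q: c ≡ 24 (mod 61), and 24^53 mod 61 = 23.
h = q_inv·(m₁ − m₂) mod p = 2·(3 − 23) mod 11 = 4.
m = m₂ + h·q = 23 + 4·61 = 267.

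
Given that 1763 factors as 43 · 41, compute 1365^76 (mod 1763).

4

Mod 43: 1365 ≡ 32; by Fermat, exponent reduces to 76 mod 42 = 34; 32^34 ≡ 4 (mod 43).
Mod 41: 1365 ≡ 12; by Fermat, exponent reduces to 76 mod 40 = 36; 12^36 ≡ 4 (mod 41).
Combine by CRT: x ≡ 4 (mod 43), x ≡ 4 (mod 41) ⇒ x ≡ 4 (mod 1763).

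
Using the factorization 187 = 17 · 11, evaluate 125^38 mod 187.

Mod 17: 125 ≡ 6; by Fermat, exponent reduces to 38 mod 16 = 6; 6^6 ≡ 8 (mod 17).
Mod 11: 125 ≡ 4; by Fermat, exponent reduces to 38 mod 10 = 8; 4^8 ≡ 9 (mod 11).
Combine by CRT: x ≡ 8 (mod 17), x ≡ 9 (mod 11) ⇒ x ≡ 42 (mod 187).

42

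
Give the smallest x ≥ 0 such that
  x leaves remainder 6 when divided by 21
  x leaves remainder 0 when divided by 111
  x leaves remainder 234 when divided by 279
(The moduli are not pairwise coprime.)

gcd(21, 111) = 3 and 3 | (0 − 6), so the pair is consistent; merging gives x ≡ 111 (mod 777), where 777 = lcm(21, 111).
gcd(777, 279) = 3 and 3 | (234 − 111), so the pair is consistent; merging gives x ≡ 59940 (mod 72261), where 72261 = lcm(777, 279).
The solution is unique modulo lcm(21, 111, 279) = 72261.

59940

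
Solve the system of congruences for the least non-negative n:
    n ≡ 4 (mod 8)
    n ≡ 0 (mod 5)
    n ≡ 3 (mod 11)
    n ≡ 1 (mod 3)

From n ≡ 4 (mod 8) write n = 4 + 8t. Substituting into n ≡ 0 (mod 5) gives 8t ≡ 1 (mod 5), and since 3⁻¹ ≡ 2 (mod 5), t ≡ 2. Hence n ≡ 4 + 8·2 = 20 (mod 40).
From n ≡ 20 (mod 40) write n = 20 + 40t. Substituting into n ≡ 3 (mod 11) gives 40t ≡ 5 (mod 11), and since 7⁻¹ ≡ 8 (mod 11), t ≡ 7. Hence n ≡ 20 + 40·7 = 300 (mod 440).
From n ≡ 300 (mod 440) write n = 300 + 440t. Substituting into n ≡ 1 (mod 3) gives 440t ≡ 1 (mod 3), and since 2⁻¹ ≡ 2 (mod 3), t ≡ 2. Hence n ≡ 300 + 440·2 = 1180 (mod 1320).

1180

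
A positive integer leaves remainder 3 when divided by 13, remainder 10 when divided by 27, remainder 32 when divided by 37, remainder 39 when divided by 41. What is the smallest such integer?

The moduli are pairwise coprime; N = 13·27·37·41 = 532467.
N/13 = 40959; 40959 ≡ 9 (mod 13); 9·3 ≡ 1, so inverse 3.
N/27 = 19721; 19721 ≡ 11 (mod 27); 11·5 ≡ 1, so inverse 5.
N/37 = 14391; 14391 ≡ 35 (mod 37); 35·18 ≡ 1, so inverse 18.
N/41 = 12987; 12987 ≡ 31 (mod 41); 31·4 ≡ 1, so inverse 4.
x ≡ 3·40959·3 + 10·19721·5 + 32·14391·18 + 39·12987·4 = 11669869.
11669869 mod 532467 = 488062.

488062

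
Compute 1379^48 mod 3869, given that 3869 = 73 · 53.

Mod 73: 1379 ≡ 65; 65^48 ≡ 1 (mod 73).
Mod 53: 1379 ≡ 1; 1^48 ≡ 1 (mod 53).
Combine by CRT: x ≡ 1 (mod 73), x ≡ 1 (mod 53) ⇒ x ≡ 1 (mod 3869).

1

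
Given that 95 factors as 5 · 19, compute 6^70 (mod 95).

Mod 5: 6 ≡ 1; by Fermat, exponent reduces to 70 mod 4 = 2; 1^2 ≡ 1 (mod 5).
Mod 19: 6 ≡ 6; by Fermat, exponent reduces to 70 mod 18 = 16; 6^16 ≡ 9 (mod 19).
Combine by CRT: x ≡ 1 (mod 5), x ≡ 9 (mod 19) ⇒ x ≡ 66 (mod 95).

66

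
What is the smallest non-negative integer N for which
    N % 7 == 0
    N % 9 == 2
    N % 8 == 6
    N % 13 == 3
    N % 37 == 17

12782

The moduli are pairwise coprime; M = 7·9·8·13·37 = 242424.
M/7 = 34632; 34632 ≡ 3 (mod 7); 3·5 ≡ 1, so inverse 5.
M/9 = 26936; 26936 ≡ 8 (mod 9); 8·8 ≡ 1, so inverse 8.
M/8 = 30303; 30303 ≡ 7 (mod 8); 7·7 ≡ 1, so inverse 7.
M/13 = 18648; 18648 ≡ 6 (mod 13); 6·11 ≡ 1, so inverse 11.
M/37 = 6552; 6552 ≡ 3 (mod 37); 3·25 ≡ 1, so inverse 25.
N ≡ 0·34632·5 + 2·26936·8 + 6·30303·7 + 3·18648·11 + 17·6552·25 = 5103686.
5103686 mod 242424 = 12782.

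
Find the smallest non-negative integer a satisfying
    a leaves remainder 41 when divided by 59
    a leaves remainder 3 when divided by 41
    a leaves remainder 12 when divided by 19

36739

From a ≡ 41 (mod 59) write a = 41 + 59t. Substituting into a ≡ 3 (mod 41) gives 59t ≡ 3 (mod 41), and since 18⁻¹ ≡ 16 (mod 41), t ≡ 7. Hence a ≡ 41 + 59·7 = 454 (mod 2419).
From a ≡ 454 (mod 2419) write a = 454 + 2419t. Substituting into a ≡ 12 (mod 19) gives 2419t ≡ 14 (mod 19), and since 6⁻¹ ≡ 16 (mod 19), t ≡ 15. Hence a ≡ 454 + 2419·15 = 36739 (mod 45961).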